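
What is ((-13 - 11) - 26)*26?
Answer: -1300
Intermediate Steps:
((-13 - 11) - 26)*26 = (-24 - 26)*26 = -50*26 = -1300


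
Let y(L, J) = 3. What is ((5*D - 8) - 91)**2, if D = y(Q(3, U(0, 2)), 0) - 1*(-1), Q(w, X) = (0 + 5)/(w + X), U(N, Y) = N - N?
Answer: 6241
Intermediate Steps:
U(N, Y) = 0
Q(w, X) = 5/(X + w)
D = 4 (D = 3 - 1*(-1) = 3 + 1 = 4)
((5*D - 8) - 91)**2 = ((5*4 - 8) - 91)**2 = ((20 - 8) - 91)**2 = (12 - 91)**2 = (-79)**2 = 6241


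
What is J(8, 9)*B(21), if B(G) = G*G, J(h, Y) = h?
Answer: 3528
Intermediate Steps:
B(G) = G²
J(8, 9)*B(21) = 8*21² = 8*441 = 3528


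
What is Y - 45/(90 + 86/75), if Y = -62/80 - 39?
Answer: -2752769/68360 ≈ -40.269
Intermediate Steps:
Y = -1591/40 (Y = -62*1/80 - 39 = -31/40 - 39 = -1591/40 ≈ -39.775)
Y - 45/(90 + 86/75) = -1591/40 - 45/(90 + 86/75) = -1591/40 - 45/(6836/75) = -1591/40 + (75/6836)*(-45) = -1591/40 - 3375/6836 = -2752769/68360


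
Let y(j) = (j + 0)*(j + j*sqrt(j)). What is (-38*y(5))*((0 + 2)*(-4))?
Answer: 7600 + 7600*sqrt(5) ≈ 24594.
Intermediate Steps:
y(j) = j*(j + j**(3/2))
(-38*y(5))*((0 + 2)*(-4)) = (-38*(5**2 + 5**(5/2)))*((0 + 2)*(-4)) = (-38*(25 + 25*sqrt(5)))*(2*(-4)) = (-950 - 950*sqrt(5))*(-8) = 7600 + 7600*sqrt(5)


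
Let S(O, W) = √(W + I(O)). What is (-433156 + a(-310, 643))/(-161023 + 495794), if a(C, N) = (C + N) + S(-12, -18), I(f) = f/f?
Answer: -432823/334771 + I*√17/334771 ≈ -1.2929 + 1.2316e-5*I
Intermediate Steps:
I(f) = 1
S(O, W) = √(1 + W) (S(O, W) = √(W + 1) = √(1 + W))
a(C, N) = C + N + I*√17 (a(C, N) = (C + N) + √(1 - 18) = (C + N) + √(-17) = (C + N) + I*√17 = C + N + I*√17)
(-433156 + a(-310, 643))/(-161023 + 495794) = (-433156 + (-310 + 643 + I*√17))/(-161023 + 495794) = (-433156 + (333 + I*√17))/334771 = (-432823 + I*√17)*(1/334771) = -432823/334771 + I*√17/334771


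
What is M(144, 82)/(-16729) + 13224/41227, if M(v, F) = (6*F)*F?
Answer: -1442037792/689686483 ≈ -2.0909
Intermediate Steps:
M(v, F) = 6*F²
M(144, 82)/(-16729) + 13224/41227 = (6*82²)/(-16729) + 13224/41227 = (6*6724)*(-1/16729) + 13224*(1/41227) = 40344*(-1/16729) + 13224/41227 = -40344/16729 + 13224/41227 = -1442037792/689686483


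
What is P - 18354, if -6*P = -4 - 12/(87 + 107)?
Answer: -5340817/291 ≈ -18353.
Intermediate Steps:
P = 197/291 (P = -(-4 - 12/(87 + 107))/6 = -(-4 - 12/194)/6 = -(-4 - 12*1/194)/6 = -(-4 - 6/97)/6 = -⅙*(-394/97) = 197/291 ≈ 0.67698)
P - 18354 = 197/291 - 18354 = -5340817/291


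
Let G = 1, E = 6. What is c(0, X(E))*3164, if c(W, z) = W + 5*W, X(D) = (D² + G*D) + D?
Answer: 0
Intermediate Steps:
X(D) = D² + 2*D (X(D) = (D² + 1*D) + D = (D² + D) + D = (D + D²) + D = D² + 2*D)
c(W, z) = 6*W
c(0, X(E))*3164 = (6*0)*3164 = 0*3164 = 0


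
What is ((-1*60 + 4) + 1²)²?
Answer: 3025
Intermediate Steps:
((-1*60 + 4) + 1²)² = ((-60 + 4) + 1)² = (-56 + 1)² = (-55)² = 3025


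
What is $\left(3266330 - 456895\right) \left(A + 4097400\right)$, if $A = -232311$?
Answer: $10858716314715$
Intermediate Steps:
$\left(3266330 - 456895\right) \left(A + 4097400\right) = \left(3266330 - 456895\right) \left(-232311 + 4097400\right) = 2809435 \cdot 3865089 = 10858716314715$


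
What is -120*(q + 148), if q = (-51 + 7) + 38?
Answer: -17040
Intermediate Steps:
q = -6 (q = -44 + 38 = -6)
-120*(q + 148) = -120*(-6 + 148) = -120*142 = -17040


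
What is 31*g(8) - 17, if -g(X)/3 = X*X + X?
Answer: -6713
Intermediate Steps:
g(X) = -3*X - 3*X² (g(X) = -3*(X*X + X) = -3*(X² + X) = -3*(X + X²) = -3*X - 3*X²)
31*g(8) - 17 = 31*(-3*8*(1 + 8)) - 17 = 31*(-3*8*9) - 17 = 31*(-216) - 17 = -6696 - 17 = -6713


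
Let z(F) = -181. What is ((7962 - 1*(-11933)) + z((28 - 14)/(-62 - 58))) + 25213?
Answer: 44927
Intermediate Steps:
((7962 - 1*(-11933)) + z((28 - 14)/(-62 - 58))) + 25213 = ((7962 - 1*(-11933)) - 181) + 25213 = ((7962 + 11933) - 181) + 25213 = (19895 - 181) + 25213 = 19714 + 25213 = 44927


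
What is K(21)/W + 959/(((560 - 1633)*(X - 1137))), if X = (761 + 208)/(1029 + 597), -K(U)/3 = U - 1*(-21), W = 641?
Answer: -82939461640/423633030283 ≈ -0.19578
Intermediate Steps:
K(U) = -63 - 3*U (K(U) = -3*(U - 1*(-21)) = -3*(U + 21) = -3*(21 + U) = -63 - 3*U)
X = 323/542 (X = 969/1626 = 969*(1/1626) = 323/542 ≈ 0.59594)
K(21)/W + 959/(((560 - 1633)*(X - 1137))) = (-63 - 3*21)/641 + 959/(((560 - 1633)*(323/542 - 1137))) = (-63 - 63)*(1/641) + 959/((-1073*(-615931/542))) = -126*1/641 + 959/(660893963/542) = -126/641 + 959*(542/660893963) = -126/641 + 519778/660893963 = -82939461640/423633030283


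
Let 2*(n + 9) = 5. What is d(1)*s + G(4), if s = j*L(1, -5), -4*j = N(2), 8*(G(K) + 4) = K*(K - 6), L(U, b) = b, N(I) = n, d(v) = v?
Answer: -105/8 ≈ -13.125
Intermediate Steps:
n = -13/2 (n = -9 + (½)*5 = -9 + 5/2 = -13/2 ≈ -6.5000)
N(I) = -13/2
G(K) = -4 + K*(-6 + K)/8 (G(K) = -4 + (K*(K - 6))/8 = -4 + (K*(-6 + K))/8 = -4 + K*(-6 + K)/8)
j = 13/8 (j = -¼*(-13/2) = 13/8 ≈ 1.6250)
s = -65/8 (s = (13/8)*(-5) = -65/8 ≈ -8.1250)
d(1)*s + G(4) = 1*(-65/8) + (-4 - ¾*4 + (⅛)*4²) = -65/8 + (-4 - 3 + (⅛)*16) = -65/8 + (-4 - 3 + 2) = -65/8 - 5 = -105/8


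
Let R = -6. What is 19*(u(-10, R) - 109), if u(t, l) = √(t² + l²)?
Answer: -2071 + 38*√34 ≈ -1849.4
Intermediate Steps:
u(t, l) = √(l² + t²)
19*(u(-10, R) - 109) = 19*(√((-6)² + (-10)²) - 109) = 19*(√(36 + 100) - 109) = 19*(√136 - 109) = 19*(2*√34 - 109) = 19*(-109 + 2*√34) = -2071 + 38*√34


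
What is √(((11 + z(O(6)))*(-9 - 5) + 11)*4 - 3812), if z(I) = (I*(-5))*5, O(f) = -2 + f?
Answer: 8*√19 ≈ 34.871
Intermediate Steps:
z(I) = -25*I (z(I) = -5*I*5 = -25*I)
√(((11 + z(O(6)))*(-9 - 5) + 11)*4 - 3812) = √(((11 - 25*(-2 + 6))*(-9 - 5) + 11)*4 - 3812) = √(((11 - 25*4)*(-14) + 11)*4 - 3812) = √(((11 - 100)*(-14) + 11)*4 - 3812) = √((-89*(-14) + 11)*4 - 3812) = √((1246 + 11)*4 - 3812) = √(1257*4 - 3812) = √(5028 - 3812) = √1216 = 8*√19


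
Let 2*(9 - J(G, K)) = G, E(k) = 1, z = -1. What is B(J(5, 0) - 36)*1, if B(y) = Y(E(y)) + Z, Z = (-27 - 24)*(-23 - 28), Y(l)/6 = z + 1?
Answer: 2601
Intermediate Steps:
Y(l) = 0 (Y(l) = 6*(-1 + 1) = 6*0 = 0)
J(G, K) = 9 - G/2
Z = 2601 (Z = -51*(-51) = 2601)
B(y) = 2601 (B(y) = 0 + 2601 = 2601)
B(J(5, 0) - 36)*1 = 2601*1 = 2601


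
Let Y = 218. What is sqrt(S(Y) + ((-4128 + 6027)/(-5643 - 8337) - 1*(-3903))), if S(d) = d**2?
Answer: sqrt(279191302855)/2330 ≈ 226.77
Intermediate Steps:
sqrt(S(Y) + ((-4128 + 6027)/(-5643 - 8337) - 1*(-3903))) = sqrt(218**2 + ((-4128 + 6027)/(-5643 - 8337) - 1*(-3903))) = sqrt(47524 + (1899/(-13980) + 3903)) = sqrt(47524 + (1899*(-1/13980) + 3903)) = sqrt(47524 + (-633/4660 + 3903)) = sqrt(47524 + 18187347/4660) = sqrt(239649187/4660) = sqrt(279191302855)/2330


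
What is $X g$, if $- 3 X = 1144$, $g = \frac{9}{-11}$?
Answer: $312$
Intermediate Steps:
$g = - \frac{9}{11}$ ($g = 9 \left(- \frac{1}{11}\right) = - \frac{9}{11} \approx -0.81818$)
$X = - \frac{1144}{3}$ ($X = \left(- \frac{1}{3}\right) 1144 = - \frac{1144}{3} \approx -381.33$)
$X g = \left(- \frac{1144}{3}\right) \left(- \frac{9}{11}\right) = 312$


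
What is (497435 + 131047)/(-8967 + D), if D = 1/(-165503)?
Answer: -52007828223/742032701 ≈ -70.088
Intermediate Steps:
D = -1/165503 ≈ -6.0422e-6
(497435 + 131047)/(-8967 + D) = (497435 + 131047)/(-8967 - 1/165503) = 628482/(-1484065402/165503) = 628482*(-165503/1484065402) = -52007828223/742032701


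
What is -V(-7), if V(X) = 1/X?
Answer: ⅐ ≈ 0.14286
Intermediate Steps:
-V(-7) = -1/(-7) = -1*(-⅐) = ⅐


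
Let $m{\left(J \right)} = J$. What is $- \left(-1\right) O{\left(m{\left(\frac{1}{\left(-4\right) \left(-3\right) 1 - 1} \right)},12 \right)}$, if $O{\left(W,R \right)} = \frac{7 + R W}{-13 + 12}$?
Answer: $- \frac{89}{11} \approx -8.0909$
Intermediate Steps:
$O{\left(W,R \right)} = -7 - R W$ ($O{\left(W,R \right)} = \frac{7 + R W}{-1} = \left(7 + R W\right) \left(-1\right) = -7 - R W$)
$- \left(-1\right) O{\left(m{\left(\frac{1}{\left(-4\right) \left(-3\right) 1 - 1} \right)},12 \right)} = - \left(-1\right) \left(-7 - \frac{12}{\left(-4\right) \left(-3\right) 1 - 1}\right) = - \left(-1\right) \left(-7 - \frac{12}{12 \cdot 1 - 1}\right) = - \left(-1\right) \left(-7 - \frac{12}{12 - 1}\right) = - \left(-1\right) \left(-7 - \frac{12}{11}\right) = - \frac{\left(-1\right) \left(-89\right)}{11} = \left(-1\right) \frac{89}{11} = - \frac{89}{11}$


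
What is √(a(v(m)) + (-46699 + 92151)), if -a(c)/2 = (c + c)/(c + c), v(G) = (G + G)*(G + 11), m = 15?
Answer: 15*√202 ≈ 213.19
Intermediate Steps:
v(G) = 2*G*(11 + G) (v(G) = (2*G)*(11 + G) = 2*G*(11 + G))
a(c) = -2 (a(c) = -2*(c + c)/(c + c) = -2*2*c/(2*c) = -2*2*c*1/(2*c) = -2*1 = -2)
√(a(v(m)) + (-46699 + 92151)) = √(-2 + (-46699 + 92151)) = √(-2 + 45452) = √45450 = 15*√202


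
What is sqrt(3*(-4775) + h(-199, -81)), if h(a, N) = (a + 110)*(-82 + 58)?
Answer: I*sqrt(12189) ≈ 110.4*I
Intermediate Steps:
h(a, N) = -2640 - 24*a (h(a, N) = (110 + a)*(-24) = -2640 - 24*a)
sqrt(3*(-4775) + h(-199, -81)) = sqrt(3*(-4775) + (-2640 - 24*(-199))) = sqrt(-14325 + (-2640 + 4776)) = sqrt(-14325 + 2136) = sqrt(-12189) = I*sqrt(12189)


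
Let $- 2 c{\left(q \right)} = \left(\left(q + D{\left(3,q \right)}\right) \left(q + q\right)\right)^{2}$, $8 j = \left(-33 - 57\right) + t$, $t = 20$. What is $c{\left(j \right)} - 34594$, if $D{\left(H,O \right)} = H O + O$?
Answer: $- \frac{41943657}{128} \approx -3.2769 \cdot 10^{5}$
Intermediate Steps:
$j = - \frac{35}{4}$ ($j = \frac{\left(-33 - 57\right) + 20}{8} = \frac{-90 + 20}{8} = \frac{1}{8} \left(-70\right) = - \frac{35}{4} \approx -8.75$)
$D{\left(H,O \right)} = O + H O$
$c{\left(q \right)} = - 50 q^{4}$ ($c{\left(q \right)} = - \frac{\left(\left(q + q \left(1 + 3\right)\right) \left(q + q\right)\right)^{2}}{2} = - \frac{\left(\left(q + q 4\right) 2 q\right)^{2}}{2} = - \frac{\left(\left(q + 4 q\right) 2 q\right)^{2}}{2} = - \frac{\left(5 q 2 q\right)^{2}}{2} = - \frac{\left(10 q^{2}\right)^{2}}{2} = - \frac{100 q^{4}}{2} = - 50 q^{4}$)
$c{\left(j \right)} - 34594 = - 50 \left(- \frac{35}{4}\right)^{4} - 34594 = \left(-50\right) \frac{1500625}{256} - 34594 = - \frac{37515625}{128} - 34594 = - \frac{41943657}{128}$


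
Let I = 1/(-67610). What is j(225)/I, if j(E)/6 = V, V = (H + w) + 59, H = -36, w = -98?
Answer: 30424500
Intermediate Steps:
I = -1/67610 ≈ -1.4791e-5
V = -75 (V = (-36 - 98) + 59 = -134 + 59 = -75)
j(E) = -450 (j(E) = 6*(-75) = -450)
j(225)/I = -450/(-1/67610) = -450*(-67610) = 30424500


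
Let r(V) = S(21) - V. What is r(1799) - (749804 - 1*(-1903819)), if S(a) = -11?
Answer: -2655433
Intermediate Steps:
r(V) = -11 - V
r(1799) - (749804 - 1*(-1903819)) = (-11 - 1*1799) - (749804 - 1*(-1903819)) = (-11 - 1799) - (749804 + 1903819) = -1810 - 1*2653623 = -1810 - 2653623 = -2655433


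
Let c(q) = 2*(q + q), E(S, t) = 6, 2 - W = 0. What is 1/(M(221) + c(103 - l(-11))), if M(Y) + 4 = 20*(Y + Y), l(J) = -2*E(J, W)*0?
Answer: 1/9248 ≈ 0.00010813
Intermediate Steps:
W = 2 (W = 2 - 1*0 = 2 + 0 = 2)
l(J) = 0 (l(J) = -2*6*0 = -12*0 = 0)
c(q) = 4*q (c(q) = 2*(2*q) = 4*q)
M(Y) = -4 + 40*Y (M(Y) = -4 + 20*(Y + Y) = -4 + 20*(2*Y) = -4 + 40*Y)
1/(M(221) + c(103 - l(-11))) = 1/((-4 + 40*221) + 4*(103 - 1*0)) = 1/((-4 + 8840) + 4*(103 + 0)) = 1/(8836 + 4*103) = 1/(8836 + 412) = 1/9248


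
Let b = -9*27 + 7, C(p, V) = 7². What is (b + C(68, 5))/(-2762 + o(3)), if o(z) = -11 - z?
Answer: 187/2776 ≈ 0.067363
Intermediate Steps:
C(p, V) = 49
b = -236 (b = -243 + 7 = -236)
(b + C(68, 5))/(-2762 + o(3)) = (-236 + 49)/(-2762 + (-11 - 1*3)) = -187/(-2762 + (-11 - 3)) = -187/(-2762 - 14) = -187/(-2776) = -187*(-1/2776) = 187/2776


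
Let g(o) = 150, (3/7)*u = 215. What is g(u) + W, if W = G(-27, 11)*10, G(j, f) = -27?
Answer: -120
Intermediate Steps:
u = 1505/3 (u = (7/3)*215 = 1505/3 ≈ 501.67)
W = -270 (W = -27*10 = -270)
g(u) + W = 150 - 270 = -120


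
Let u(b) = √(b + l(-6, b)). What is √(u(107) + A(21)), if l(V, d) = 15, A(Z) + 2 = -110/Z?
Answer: √(-3192 + 441*√122)/21 ≈ 1.9512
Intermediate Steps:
A(Z) = -2 - 110/Z
u(b) = √(15 + b) (u(b) = √(b + 15) = √(15 + b))
√(u(107) + A(21)) = √(√(15 + 107) + (-2 - 110/21)) = √(√122 + (-2 - 110*1/21)) = √(√122 + (-2 - 110/21)) = √(√122 - 152/21) = √(-152/21 + √122)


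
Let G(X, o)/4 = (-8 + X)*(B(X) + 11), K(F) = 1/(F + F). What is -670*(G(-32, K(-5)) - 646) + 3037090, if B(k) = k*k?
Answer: 114421910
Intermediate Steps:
B(k) = k²
K(F) = 1/(2*F)
G(X, o) = 4*(-8 + X)*(11 + X²) (G(X, o) = 4*((-8 + X)*(X² + 11)) = 4*((-8 + X)*(11 + X²)) = 4*(-8 + X)*(11 + X²))
-670*(G(-32, K(-5)) - 646) + 3037090 = -670*((-352 - 32*(-32)² + 4*(-32)³ + 44*(-32)) - 646) + 3037090 = -670*((-352 - 32*1024 + 4*(-32768) - 1408) - 646) + 3037090 = -670*((-352 - 32768 - 131072 - 1408) - 646) + 3037090 = -670*(-165600 - 646) + 3037090 = -670*(-166246) + 3037090 = 111384820 + 3037090 = 114421910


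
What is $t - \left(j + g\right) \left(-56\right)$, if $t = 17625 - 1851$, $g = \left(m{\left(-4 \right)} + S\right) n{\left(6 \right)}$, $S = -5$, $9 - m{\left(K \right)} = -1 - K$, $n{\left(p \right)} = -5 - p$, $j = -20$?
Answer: $14038$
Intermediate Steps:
$m{\left(K \right)} = 10 + K$ ($m{\left(K \right)} = 9 - \left(-1 - K\right) = 9 + \left(1 + K\right) = 10 + K$)
$g = -11$ ($g = \left(\left(10 - 4\right) - 5\right) \left(-5 - 6\right) = \left(6 - 5\right) \left(-5 - 6\right) = 1 \left(-11\right) = -11$)
$t = 15774$ ($t = 17625 - 1851 = 15774$)
$t - \left(j + g\right) \left(-56\right) = 15774 - \left(-20 - 11\right) \left(-56\right) = 15774 - \left(-31\right) \left(-56\right) = 15774 - 1736 = 14038$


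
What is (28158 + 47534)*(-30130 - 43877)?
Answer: -5601737844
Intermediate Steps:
(28158 + 47534)*(-30130 - 43877) = 75692*(-74007) = -5601737844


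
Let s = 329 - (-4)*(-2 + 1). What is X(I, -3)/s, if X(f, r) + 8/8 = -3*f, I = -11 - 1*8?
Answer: 56/325 ≈ 0.17231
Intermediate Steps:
I = -19 (I = -11 - 8 = -19)
X(f, r) = -1 - 3*f
s = 325 (s = 329 - (-4)*(-1) = 329 - 1*4 = 329 - 4 = 325)
X(I, -3)/s = (-1 - 3*(-19))/325 = (-1 + 57)*(1/325) = 56*(1/325) = 56/325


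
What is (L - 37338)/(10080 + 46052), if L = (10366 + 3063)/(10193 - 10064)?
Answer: -4803173/7241028 ≈ -0.66333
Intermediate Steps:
L = 13429/129 ≈ 104.10
(L - 37338)/(10080 + 46052) = (13429/129 - 37338)/(10080 + 46052) = -4803173/129/56132 = -4803173/129*1/56132 = -4803173/7241028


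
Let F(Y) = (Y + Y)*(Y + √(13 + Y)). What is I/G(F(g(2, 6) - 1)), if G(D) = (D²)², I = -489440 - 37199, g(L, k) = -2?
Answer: -379706719/1296 - 10006141*√10/108 ≈ -5.8597e+5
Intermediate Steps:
F(Y) = 2*Y*(Y + √(13 + Y)) (F(Y) = (2*Y)*(Y + √(13 + Y)) = 2*Y*(Y + √(13 + Y)))
I = -526639
G(D) = D⁴
I/G(F(g(2, 6) - 1)) = -526639*1/(16*(-2 - 1)⁴*((-2 - 1) + √(13 + (-2 - 1)))⁴) = -526639*1/(1296*(-3 + √(13 - 3))⁴) = -526639*1/(1296*(-3 + √10)⁴) = -526639/(18 - 6*√10)⁴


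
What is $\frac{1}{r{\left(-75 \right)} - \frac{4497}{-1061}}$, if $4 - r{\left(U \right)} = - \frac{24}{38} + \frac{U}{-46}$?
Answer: $\frac{927314}{6713381} \approx 0.13813$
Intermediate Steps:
$r{\left(U \right)} = \frac{88}{19} + \frac{U}{46}$ ($r{\left(U \right)} = 4 - \left(- \frac{24}{38} + \frac{U}{-46}\right) = 4 - \left(\left(-24\right) \frac{1}{38} + U \left(- \frac{1}{46}\right)\right) = 4 - \left(- \frac{12}{19} - \frac{U}{46}\right) = 4 + \left(\frac{12}{19} + \frac{U}{46}\right) = \frac{88}{19} + \frac{U}{46}$)
$\frac{1}{r{\left(-75 \right)} - \frac{4497}{-1061}} = \frac{1}{\left(\frac{88}{19} + \frac{1}{46} \left(-75\right)\right) - \frac{4497}{-1061}} = \frac{1}{\left(\frac{88}{19} - \frac{75}{46}\right) - - \frac{4497}{1061}} = \frac{1}{\frac{2623}{874} + \frac{4497}{1061}} = \frac{1}{\frac{6713381}{927314}} = \frac{927314}{6713381}$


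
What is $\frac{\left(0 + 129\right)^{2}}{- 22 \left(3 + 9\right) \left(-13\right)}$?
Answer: $\frac{5547}{1144} \approx 4.8488$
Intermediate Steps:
$\frac{\left(0 + 129\right)^{2}}{- 22 \left(3 + 9\right) \left(-13\right)} = \frac{129^{2}}{\left(-22\right) 12 \left(-13\right)} = \frac{16641}{\left(-264\right) \left(-13\right)} = \frac{16641}{3432} = 16641 \cdot \frac{1}{3432} = \frac{5547}{1144}$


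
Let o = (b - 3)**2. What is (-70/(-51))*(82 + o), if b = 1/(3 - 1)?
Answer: 12355/102 ≈ 121.13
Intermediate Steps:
b = 1/2 ≈ 0.50000
o = 25/4 (o = (1/2 - 3)**2 = (-5/2)**2 = 25/4 ≈ 6.2500)
(-70/(-51))*(82 + o) = (-70/(-51))*(82 + 25/4) = -70*(-1/51)*(353/4) = (70/51)*(353/4) = 12355/102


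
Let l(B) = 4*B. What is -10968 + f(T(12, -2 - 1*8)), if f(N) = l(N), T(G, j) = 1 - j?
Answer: -10924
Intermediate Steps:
f(N) = 4*N
-10968 + f(T(12, -2 - 1*8)) = -10968 + 4*(1 - (-2 - 1*8)) = -10968 + 4*(1 - (-2 - 8)) = -10968 + 4*(1 - 1*(-10)) = -10968 + 4*(1 + 10) = -10968 + 4*11 = -10968 + 44 = -10924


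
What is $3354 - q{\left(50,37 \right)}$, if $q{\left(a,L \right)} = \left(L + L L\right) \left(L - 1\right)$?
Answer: $-47262$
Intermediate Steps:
$q{\left(a,L \right)} = \left(-1 + L\right) \left(L + L^{2}\right)$ ($q{\left(a,L \right)} = \left(L + L^{2}\right) \left(-1 + L\right) = \left(-1 + L\right) \left(L + L^{2}\right)$)
$3354 - q{\left(50,37 \right)} = 3354 - \left(37^{3} - 37\right) = 3354 - \left(50653 - 37\right) = 3354 - 50616 = -47262$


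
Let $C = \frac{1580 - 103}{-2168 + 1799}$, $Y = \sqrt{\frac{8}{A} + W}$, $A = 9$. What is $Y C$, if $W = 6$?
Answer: $- \frac{1477 \sqrt{62}}{1107} \approx -10.506$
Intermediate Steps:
$Y = \frac{\sqrt{62}}{3}$ ($Y = \sqrt{\frac{8}{9} + 6} = \sqrt{\frac{62}{9}} = \frac{\sqrt{62}}{3} \approx 2.6247$)
$C = - \frac{1477}{369}$ ($C = \frac{1477}{-369} = 1477 \left(- \frac{1}{369}\right) = - \frac{1477}{369} \approx -4.0027$)
$Y C = \frac{\sqrt{62}}{3} \left(- \frac{1477}{369}\right) = - \frac{1477 \sqrt{62}}{1107}$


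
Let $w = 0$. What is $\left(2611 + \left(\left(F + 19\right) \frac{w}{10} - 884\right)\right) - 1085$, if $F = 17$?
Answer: $642$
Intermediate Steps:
$\left(2611 + \left(\left(F + 19\right) \frac{w}{10} - 884\right)\right) - 1085 = \left(2611 - \left(884 - \left(17 + 19\right) \frac{0}{10}\right)\right) - 1085 = \left(2611 - \left(884 - 36 \cdot 0 \cdot \frac{1}{10}\right)\right) - 1085 = \left(2611 + \left(36 \cdot 0 - 884\right)\right) - 1085 = \left(2611 + \left(0 - 884\right)\right) - 1085 = \left(2611 - 884\right) - 1085 = 1727 - 1085 = 642$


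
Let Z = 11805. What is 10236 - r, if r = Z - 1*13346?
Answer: 11777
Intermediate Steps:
r = -1541 (r = 11805 - 1*13346 = 11805 - 13346 = -1541)
10236 - r = 10236 - 1*(-1541) = 10236 + 1541 = 11777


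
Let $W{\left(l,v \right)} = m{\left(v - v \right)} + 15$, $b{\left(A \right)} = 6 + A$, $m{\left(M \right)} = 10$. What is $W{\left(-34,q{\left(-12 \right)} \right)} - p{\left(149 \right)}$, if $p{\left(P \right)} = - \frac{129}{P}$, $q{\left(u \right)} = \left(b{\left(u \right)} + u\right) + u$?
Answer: $\frac{3854}{149} \approx 25.866$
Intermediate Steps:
$q{\left(u \right)} = 6 + 3 u$ ($q{\left(u \right)} = \left(\left(6 + u\right) + u\right) + u = \left(6 + 2 u\right) + u = 6 + 3 u$)
$W{\left(l,v \right)} = 25$ ($W{\left(l,v \right)} = 10 + 15 = 25$)
$W{\left(-34,q{\left(-12 \right)} \right)} - p{\left(149 \right)} = 25 - - \frac{129}{149} = 25 + \frac{129}{149} = \frac{3854}{149}$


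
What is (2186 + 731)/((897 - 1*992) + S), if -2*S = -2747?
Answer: 5834/2557 ≈ 2.2816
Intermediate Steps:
S = 2747/2 (S = -½*(-2747) = 2747/2 ≈ 1373.5)
(2186 + 731)/((897 - 1*992) + S) = (2186 + 731)/((897 - 1*992) + 2747/2) = 2917/((897 - 992) + 2747/2) = 2917/(-95 + 2747/2) = 2917/(2557/2) = 2917*(2/2557) = 5834/2557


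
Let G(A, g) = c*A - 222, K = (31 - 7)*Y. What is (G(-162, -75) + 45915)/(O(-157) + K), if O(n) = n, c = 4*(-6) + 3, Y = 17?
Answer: 49095/251 ≈ 195.60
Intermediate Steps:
c = -21 (c = -24 + 3 = -21)
K = 408 (K = (31 - 7)*17 = 24*17 = 408)
G(A, g) = -222 - 21*A (G(A, g) = -21*A - 222 = -222 - 21*A)
(G(-162, -75) + 45915)/(O(-157) + K) = ((-222 - 21*(-162)) + 45915)/(-157 + 408) = ((-222 + 3402) + 45915)/251 = (3180 + 45915)*(1/251) = 49095*(1/251) = 49095/251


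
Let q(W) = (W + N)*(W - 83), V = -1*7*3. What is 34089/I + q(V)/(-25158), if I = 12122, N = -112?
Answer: 4480127/1980294 ≈ 2.2624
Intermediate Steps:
V = -21 (V = -7*3 = -21)
q(W) = (-112 + W)*(-83 + W) (q(W) = (W - 112)*(W - 83) = (-112 + W)*(-83 + W))
34089/I + q(V)/(-25158) = 34089/12122 + (9296 + (-21)² - 195*(-21))/(-25158) = 34089*(1/12122) + (9296 + 441 + 4095)*(-1/25158) = 3099/1102 + 13832*(-1/25158) = 3099/1102 - 988/1797 = 4480127/1980294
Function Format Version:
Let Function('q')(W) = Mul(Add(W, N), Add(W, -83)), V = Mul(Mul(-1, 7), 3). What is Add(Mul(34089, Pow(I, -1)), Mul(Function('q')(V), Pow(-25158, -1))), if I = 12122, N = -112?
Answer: Rational(4480127, 1980294) ≈ 2.2624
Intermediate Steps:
V = -21 (V = Mul(-7, 3) = -21)
Function('q')(W) = Mul(Add(-112, W), Add(-83, W)) (Function('q')(W) = Mul(Add(W, -112), Add(W, -83)) = Mul(Add(-112, W), Add(-83, W)))
Add(Mul(34089, Pow(I, -1)), Mul(Function('q')(V), Pow(-25158, -1))) = Add(Mul(34089, Pow(12122, -1)), Mul(Add(9296, Pow(-21, 2), Mul(-195, -21)), Pow(-25158, -1))) = Add(Mul(34089, Rational(1, 12122)), Mul(Add(9296, 441, 4095), Rational(-1, 25158))) = Add(Rational(3099, 1102), Mul(13832, Rational(-1, 25158))) = Add(Rational(3099, 1102), Rational(-988, 1797)) = Rational(4480127, 1980294)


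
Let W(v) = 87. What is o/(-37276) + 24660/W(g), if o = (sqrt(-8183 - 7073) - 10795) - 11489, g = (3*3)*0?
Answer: 76763739/270251 - I*sqrt(3814)/18638 ≈ 284.05 - 0.0033135*I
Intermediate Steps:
g = 0 (g = 9*0 = 0)
o = -22284 + 2*I*sqrt(3814) (o = (sqrt(-15256) - 10795) - 11489 = (2*I*sqrt(3814) - 10795) - 11489 = (-10795 + 2*I*sqrt(3814)) - 11489 = -22284 + 2*I*sqrt(3814) ≈ -22284.0 + 123.52*I)
o/(-37276) + 24660/W(g) = (-22284 + 2*I*sqrt(3814))/(-37276) + 24660/87 = (-22284 + 2*I*sqrt(3814))*(-1/37276) + 24660*(1/87) = (5571/9319 - I*sqrt(3814)/18638) + 8220/29 = 76763739/270251 - I*sqrt(3814)/18638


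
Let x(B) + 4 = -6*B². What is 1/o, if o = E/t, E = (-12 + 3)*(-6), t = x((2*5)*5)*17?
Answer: -127534/27 ≈ -4723.5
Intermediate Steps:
x(B) = -4 - 6*B²
t = -255068 (t = (-4 - 6*((2*5)*5)²)*17 = (-4 - 6*(10*5)²)*17 = (-4 - 6*50²)*17 = (-4 - 6*2500)*17 = (-4 - 15000)*17 = -15004*17 = -255068)
E = 54 (E = -9*(-6) = 54)
o = -27/127534 (o = 54/(-255068) = 54*(-1/255068) = -27/127534 ≈ -0.00021171)
1/o = 1/(-27/127534) = -127534/27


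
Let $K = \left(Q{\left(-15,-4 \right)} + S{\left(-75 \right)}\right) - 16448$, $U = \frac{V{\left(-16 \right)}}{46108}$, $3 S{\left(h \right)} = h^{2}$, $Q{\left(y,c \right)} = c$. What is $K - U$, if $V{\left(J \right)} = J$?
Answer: $- \frac{168029075}{11527} \approx -14577.0$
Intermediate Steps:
$S{\left(h \right)} = \frac{h^{2}}{3}$
$U = - \frac{4}{11527}$ ($U = - \frac{16}{46108} = \left(-16\right) \frac{1}{46108} = - \frac{4}{11527} \approx -0.00034701$)
$K = -14577$ ($K = \left(-4 + \frac{\left(-75\right)^{2}}{3}\right) - 16448 = \left(-4 + \frac{1}{3} \cdot 5625\right) - 16448 = \left(-4 + 1875\right) - 16448 = 1871 - 16448 = -14577$)
$K - U = -14577 - - \frac{4}{11527} = -14577 + \frac{4}{11527} = - \frac{168029075}{11527}$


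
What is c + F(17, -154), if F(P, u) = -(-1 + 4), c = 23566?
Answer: 23563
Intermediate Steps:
F(P, u) = -3 (F(P, u) = -1*3 = -3)
c + F(17, -154) = 23566 - 3 = 23563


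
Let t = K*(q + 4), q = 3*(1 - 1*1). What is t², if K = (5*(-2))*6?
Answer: 57600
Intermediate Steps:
K = -60 (K = -10*6 = -60)
q = 0 (q = 3*(1 - 1) = 3*0 = 0)
t = -240 (t = -60*(0 + 4) = -60*4 = -240)
t² = (-240)² = 57600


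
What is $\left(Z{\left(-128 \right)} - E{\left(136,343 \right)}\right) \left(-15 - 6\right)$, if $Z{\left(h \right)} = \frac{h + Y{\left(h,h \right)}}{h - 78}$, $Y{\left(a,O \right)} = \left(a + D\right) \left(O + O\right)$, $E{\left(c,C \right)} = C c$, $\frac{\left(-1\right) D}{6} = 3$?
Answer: $\frac{101290728}{103} \approx 9.8341 \cdot 10^{5}$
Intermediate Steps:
$D = -18$ ($D = \left(-6\right) 3 = -18$)
$Y{\left(a,O \right)} = 2 O \left(-18 + a\right)$ ($Y{\left(a,O \right)} = \left(a - 18\right) \left(O + O\right) = \left(-18 + a\right) 2 O = 2 O \left(-18 + a\right)$)
$Z{\left(h \right)} = \frac{h + 2 h \left(-18 + h\right)}{-78 + h}$ ($Z{\left(h \right)} = \frac{h + 2 h \left(-18 + h\right)}{h - 78} = \frac{h + 2 h \left(-18 + h\right)}{-78 + h}$)
$\left(Z{\left(-128 \right)} - E{\left(136,343 \right)}\right) \left(-15 - 6\right) = \left(- \frac{128 \left(-35 + 2 \left(-128\right)\right)}{-78 - 128} - 343 \cdot 136\right) \left(-15 - 6\right) = \left(- \frac{128 \left(-35 - 256\right)}{-206} - 46648\right) \left(-21\right) = \left(\left(-128\right) \left(- \frac{1}{206}\right) \left(-291\right) - 46648\right) \left(-21\right) = \left(- \frac{18624}{103} - 46648\right) \left(-21\right) = \left(- \frac{4823368}{103}\right) \left(-21\right) = \frac{101290728}{103}$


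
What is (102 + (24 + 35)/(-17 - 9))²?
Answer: 6723649/676 ≈ 9946.2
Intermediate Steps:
(102 + (24 + 35)/(-17 - 9))² = (102 + 59/(-26))² = (102 + 59*(-1/26))² = (102 - 59/26)² = (2593/26)² = 6723649/676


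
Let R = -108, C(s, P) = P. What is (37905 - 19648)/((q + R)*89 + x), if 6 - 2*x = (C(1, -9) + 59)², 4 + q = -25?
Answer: -18257/13440 ≈ -1.3584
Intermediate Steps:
q = -29 (q = -4 - 25 = -29)
x = -1247 (x = 3 - (-9 + 59)²/2 = 3 - ½*50² = 3 - ½*2500 = 3 - 1250 = -1247)
(37905 - 19648)/((q + R)*89 + x) = (37905 - 19648)/((-29 - 108)*89 - 1247) = 18257/(-137*89 - 1247) = 18257/(-12193 - 1247) = 18257/(-13440) = 18257*(-1/13440) = -18257/13440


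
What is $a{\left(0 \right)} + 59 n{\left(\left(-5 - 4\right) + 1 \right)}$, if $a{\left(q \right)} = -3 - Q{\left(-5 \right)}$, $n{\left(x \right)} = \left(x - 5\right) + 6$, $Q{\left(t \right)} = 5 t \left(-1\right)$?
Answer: $-441$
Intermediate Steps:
$Q{\left(t \right)} = - 5 t$
$n{\left(x \right)} = 1 + x$ ($n{\left(x \right)} = \left(-5 + x\right) + 6 = 1 + x$)
$a{\left(q \right)} = -28$ ($a{\left(q \right)} = -3 - \left(-5\right) \left(-5\right) = -3 - 25 = -28$)
$a{\left(0 \right)} + 59 n{\left(\left(-5 - 4\right) + 1 \right)} = -28 + 59 \left(1 + \left(\left(-5 - 4\right) + 1\right)\right) = -28 + 59 \left(1 + \left(-9 + 1\right)\right) = -28 + 59 \left(1 - 8\right) = -28 + 59 \left(-7\right) = -28 - 413 = -441$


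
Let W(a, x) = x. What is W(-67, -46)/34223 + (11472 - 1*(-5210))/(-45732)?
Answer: -286505879/782543118 ≈ -0.36612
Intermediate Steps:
W(-67, -46)/34223 + (11472 - 1*(-5210))/(-45732) = -46/34223 + (11472 - 1*(-5210))/(-45732) = -46*1/34223 + (11472 + 5210)*(-1/45732) = -46/34223 + 16682*(-1/45732) = -46/34223 - 8341/22866 = -286505879/782543118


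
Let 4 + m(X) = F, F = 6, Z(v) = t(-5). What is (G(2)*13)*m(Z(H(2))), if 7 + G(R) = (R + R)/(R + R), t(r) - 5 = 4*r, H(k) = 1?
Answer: -156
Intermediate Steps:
t(r) = 5 + 4*r
Z(v) = -15 (Z(v) = 5 + 4*(-5) = 5 - 20 = -15)
m(X) = 2 (m(X) = -4 + 6 = 2)
G(R) = -6 (G(R) = -7 + (R + R)/(R + R) = -7 + (2*R)/((2*R)) = -7 + (2*R)*(1/(2*R)) = -7 + 1 = -6)
(G(2)*13)*m(Z(H(2))) = -6*13*2 = -78*2 = -156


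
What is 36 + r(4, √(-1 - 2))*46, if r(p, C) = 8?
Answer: 404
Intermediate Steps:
36 + r(4, √(-1 - 2))*46 = 36 + 8*46 = 36 + 368 = 404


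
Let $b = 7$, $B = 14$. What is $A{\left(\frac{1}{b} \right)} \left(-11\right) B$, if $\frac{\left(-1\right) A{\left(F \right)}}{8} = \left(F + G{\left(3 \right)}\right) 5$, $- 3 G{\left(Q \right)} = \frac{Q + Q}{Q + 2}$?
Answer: $-1584$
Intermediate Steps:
$G{\left(Q \right)} = - \frac{2 Q}{3 \left(2 + Q\right)}$ ($G{\left(Q \right)} = - \frac{\left(Q + Q\right) \frac{1}{Q + 2}}{3} = - \frac{2 Q \frac{1}{2 + Q}}{3} = - \frac{2 Q}{3 \left(2 + Q\right)}$)
$A{\left(F \right)} = 16 - 40 F$ ($A{\left(F \right)} = - 8 \left(F - \frac{6}{6 + 3 \cdot 3}\right) 5 = - 8 \left(F - \frac{6}{6 + 9}\right) 5 = - 8 \left(F - \frac{6}{15}\right) 5 = - 8 \left(F - 6 \cdot \frac{1}{15}\right) 5 = - 8 \left(F - \frac{2}{5}\right) 5 = - 8 \left(- \frac{2}{5} + F\right) 5 = - 8 \left(-2 + 5 F\right) = 16 - 40 F$)
$A{\left(\frac{1}{b} \right)} \left(-11\right) B = \left(16 - \frac{40}{7}\right) \left(-11\right) 14 = \frac{72}{7} \left(-11\right) 14 = \left(- \frac{792}{7}\right) 14 = -1584$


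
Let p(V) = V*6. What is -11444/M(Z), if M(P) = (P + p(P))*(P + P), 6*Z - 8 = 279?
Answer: -205992/576583 ≈ -0.35726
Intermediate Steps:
p(V) = 6*V
Z = 287/6 (Z = 4/3 + (1/6)*279 = 4/3 + 93/2 = 287/6 ≈ 47.833)
M(P) = 14*P**2 (M(P) = (P + 6*P)*(P + P) = (7*P)*(2*P) = 14*P**2)
-11444/M(Z) = -11444/(14*(287/6)**2) = -11444/(14*(82369/36)) = -11444/576583/18 = -11444*18/576583 = -205992/576583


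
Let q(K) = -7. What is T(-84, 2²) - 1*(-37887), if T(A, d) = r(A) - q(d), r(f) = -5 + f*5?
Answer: 37469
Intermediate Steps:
r(f) = -5 + 5*f
T(A, d) = 2 + 5*A (T(A, d) = (-5 + 5*A) - 1*(-7) = (-5 + 5*A) + 7 = 2 + 5*A)
T(-84, 2²) - 1*(-37887) = (2 + 5*(-84)) - 1*(-37887) = (2 - 420) + 37887 = -418 + 37887 = 37469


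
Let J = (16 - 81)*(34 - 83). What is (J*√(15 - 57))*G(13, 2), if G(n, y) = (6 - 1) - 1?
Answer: 12740*I*√42 ≈ 82565.0*I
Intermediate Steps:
J = 3185 (J = -65*(-49) = 3185)
G(n, y) = 4 (G(n, y) = 5 - 1 = 4)
(J*√(15 - 57))*G(13, 2) = (3185*√(15 - 57))*4 = (3185*√(-42))*4 = (3185*(I*√42))*4 = (3185*I*√42)*4 = 12740*I*√42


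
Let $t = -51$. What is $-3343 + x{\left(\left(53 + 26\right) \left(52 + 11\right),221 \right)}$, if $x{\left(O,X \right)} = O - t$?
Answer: $1685$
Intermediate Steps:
$x{\left(O,X \right)} = 51 + O$ ($x{\left(O,X \right)} = O - -51 = O + 51 = 51 + O$)
$-3343 + x{\left(\left(53 + 26\right) \left(52 + 11\right),221 \right)} = -3343 + \left(51 + \left(53 + 26\right) \left(52 + 11\right)\right) = -3343 + \left(51 + 79 \cdot 63\right) = -3343 + \left(51 + 4977\right) = -3343 + 5028 = 1685$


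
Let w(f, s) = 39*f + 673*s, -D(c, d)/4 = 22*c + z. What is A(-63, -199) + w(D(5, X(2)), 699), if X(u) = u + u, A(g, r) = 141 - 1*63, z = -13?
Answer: 455373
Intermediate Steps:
A(g, r) = 78 (A(g, r) = 141 - 63 = 78)
X(u) = 2*u
D(c, d) = 52 - 88*c (D(c, d) = -4*(22*c - 13) = -4*(-13 + 22*c) = 52 - 88*c)
A(-63, -199) + w(D(5, X(2)), 699) = 78 + (39*(52 - 88*5) + 673*699) = 78 + (39*(52 - 440) + 470427) = 78 + (39*(-388) + 470427) = 78 + (-15132 + 470427) = 78 + 455295 = 455373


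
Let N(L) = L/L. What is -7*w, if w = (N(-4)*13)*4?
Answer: -364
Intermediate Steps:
N(L) = 1
w = 52 (w = (1*13)*4 = 13*4 = 52)
-7*w = -7*52 = -364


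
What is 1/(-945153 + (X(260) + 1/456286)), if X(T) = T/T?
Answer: -456286/431259625471 ≈ -1.0580e-6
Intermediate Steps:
X(T) = 1
1/(-945153 + (X(260) + 1/456286)) = 1/(-945153 + (1 + 1/456286)) = 1/(-945153 + 456287/456286) = 1/(-431259625471/456286) = -456286/431259625471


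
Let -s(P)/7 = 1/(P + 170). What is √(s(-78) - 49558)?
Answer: I*√104864889/46 ≈ 222.62*I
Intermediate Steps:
s(P) = -7/(170 + P) (s(P) = -7/(P + 170) = -7/(170 + P))
√(s(-78) - 49558) = √(-7/(170 - 78) - 49558) = √(-7/92 - 49558) = √(-4559343/92) = I*√104864889/46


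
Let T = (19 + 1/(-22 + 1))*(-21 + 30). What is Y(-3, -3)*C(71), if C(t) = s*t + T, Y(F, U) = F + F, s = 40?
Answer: -126444/7 ≈ -18063.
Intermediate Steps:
Y(F, U) = 2*F
T = 1194/7 (T = (19 + 1/(-21))*9 = (19 - 1/21)*9 = (398/21)*9 = 1194/7 ≈ 170.57)
C(t) = 1194/7 + 40*t (C(t) = 40*t + 1194/7 = 1194/7 + 40*t)
Y(-3, -3)*C(71) = (2*(-3))*(1194/7 + 40*71) = -6*(1194/7 + 2840) = -6*21074/7 = -126444/7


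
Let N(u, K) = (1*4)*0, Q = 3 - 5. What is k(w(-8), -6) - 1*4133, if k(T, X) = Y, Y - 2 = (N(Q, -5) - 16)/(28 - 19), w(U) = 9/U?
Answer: -37195/9 ≈ -4132.8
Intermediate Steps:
Q = -2
N(u, K) = 0 (N(u, K) = 4*0 = 0)
Y = 2/9 (Y = 2 + (0 - 16)/(28 - 19) = 2 - 16/9 = 2/9 ≈ 0.22222)
k(T, X) = 2/9
k(w(-8), -6) - 1*4133 = 2/9 - 1*4133 = 2/9 - 4133 = -37195/9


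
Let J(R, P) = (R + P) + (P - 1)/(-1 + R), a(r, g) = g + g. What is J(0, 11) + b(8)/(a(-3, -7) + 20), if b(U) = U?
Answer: 7/3 ≈ 2.3333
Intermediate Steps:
a(r, g) = 2*g
J(R, P) = P + R + (-1 + P)/(-1 + R) (J(R, P) = (P + R) + (-1 + P)/(-1 + R) = P + R + (-1 + P)/(-1 + R))
J(0, 11) + b(8)/(a(-3, -7) + 20) = (-1 + 0**2 - 1*0 + 11*0)/(-1 + 0) + 8/(2*(-7) + 20) = (-1 + 0 + 0 + 0)/(-1) + 8/(-14 + 20) = -1*(-1) + 8/6 = 1 + (1/6)*8 = 1 + 4/3 = 7/3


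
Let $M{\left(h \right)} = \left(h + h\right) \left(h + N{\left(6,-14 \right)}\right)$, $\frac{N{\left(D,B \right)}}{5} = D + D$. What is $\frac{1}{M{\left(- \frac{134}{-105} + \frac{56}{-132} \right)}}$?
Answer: $\frac{148225}{15368768} \approx 0.0096446$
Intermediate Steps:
$N{\left(D,B \right)} = 10 D$ ($N{\left(D,B \right)} = 5 \left(D + D\right) = 5 \cdot 2 D = 10 D$)
$M{\left(h \right)} = 2 h \left(60 + h\right)$ ($M{\left(h \right)} = \left(h + h\right) \left(h + 10 \cdot 6\right) = 2 h \left(h + 60\right) = 2 h \left(60 + h\right)$)
$\frac{1}{M{\left(- \frac{134}{-105} + \frac{56}{-132} \right)}} = \frac{1}{2 \left(- \frac{134}{-105} + \frac{56}{-132}\right) \left(60 + \left(- \frac{134}{-105} + \frac{56}{-132}\right)\right)} = \frac{1}{2 \left(\left(-134\right) \left(- \frac{1}{105}\right) + 56 \left(- \frac{1}{132}\right)\right) \left(60 + \left(\left(-134\right) \left(- \frac{1}{105}\right) + 56 \left(- \frac{1}{132}\right)\right)\right)} = \frac{1}{2 \left(\frac{134}{105} - \frac{14}{33}\right) \left(60 + \left(\frac{134}{105} - \frac{14}{33}\right)\right)} = \frac{1}{2 \cdot \frac{328}{385} \left(60 + \frac{328}{385}\right)} = \frac{1}{2 \cdot \frac{328}{385} \cdot \frac{23428}{385}} = \frac{1}{\frac{15368768}{148225}} = \frac{148225}{15368768}$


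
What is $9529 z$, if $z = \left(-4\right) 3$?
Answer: $-114348$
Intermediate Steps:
$z = -12$
$9529 z = 9529 \left(-12\right) = -114348$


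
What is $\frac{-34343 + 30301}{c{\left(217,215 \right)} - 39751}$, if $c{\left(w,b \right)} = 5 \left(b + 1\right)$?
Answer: $\frac{4042}{38671} \approx 0.10452$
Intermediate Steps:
$c{\left(w,b \right)} = 5 + 5 b$ ($c{\left(w,b \right)} = 5 \left(1 + b\right) = 5 + 5 b$)
$\frac{-34343 + 30301}{c{\left(217,215 \right)} - 39751} = \frac{-34343 + 30301}{\left(5 + 5 \cdot 215\right) - 39751} = - \frac{4042}{\left(5 + 1075\right) - 39751} = - \frac{4042}{1080 - 39751} = - \frac{4042}{-38671} = \left(-4042\right) \left(- \frac{1}{38671}\right) = \frac{4042}{38671}$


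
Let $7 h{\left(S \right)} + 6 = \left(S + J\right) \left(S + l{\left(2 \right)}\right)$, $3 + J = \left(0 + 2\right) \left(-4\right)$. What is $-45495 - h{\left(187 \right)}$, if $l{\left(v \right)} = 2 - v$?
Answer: $- \frac{351371}{7} \approx -50196.0$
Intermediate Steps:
$J = -11$ ($J = -3 + \left(0 + 2\right) \left(-4\right) = -3 + 2 \left(-4\right) = -3 - 8 = -11$)
$h{\left(S \right)} = - \frac{6}{7} + \frac{S \left(-11 + S\right)}{7}$ ($h{\left(S \right)} = - \frac{6}{7} + \frac{\left(S - 11\right) \left(S + \left(2 - 2\right)\right)}{7} = - \frac{6}{7} + \frac{\left(-11 + S\right) \left(S + \left(2 - 2\right)\right)}{7} = - \frac{6}{7} + \frac{\left(-11 + S\right) \left(S + 0\right)}{7} = - \frac{6}{7} + \frac{\left(-11 + S\right) S}{7} = - \frac{6}{7} + \frac{S \left(-11 + S\right)}{7}$)
$-45495 - h{\left(187 \right)} = -45495 - \left(- \frac{6}{7} - \frac{2057}{7} + \frac{187^{2}}{7}\right) = -45495 - \left(- \frac{6}{7} - \frac{2057}{7} + \frac{1}{7} \cdot 34969\right) = -45495 - \left(- \frac{6}{7} - \frac{2057}{7} + \frac{34969}{7}\right) = -45495 - \frac{32906}{7} = - \frac{351371}{7}$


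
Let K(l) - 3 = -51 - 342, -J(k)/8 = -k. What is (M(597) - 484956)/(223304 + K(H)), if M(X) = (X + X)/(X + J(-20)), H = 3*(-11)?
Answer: -105962289/48706709 ≈ -2.1755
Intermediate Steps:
J(k) = 8*k (J(k) = -(-8)*k = 8*k)
H = -33
M(X) = 2*X/(-160 + X) (M(X) = (X + X)/(X + 8*(-20)) = (2*X)/(X - 160) = (2*X)/(-160 + X) = 2*X/(-160 + X))
K(l) = -390 (K(l) = 3 + (-51 - 342) = 3 - 393 = -390)
(M(597) - 484956)/(223304 + K(H)) = (2*597/(-160 + 597) - 484956)/(223304 - 390) = (2*597/437 - 484956)/222914 = (2*597*(1/437) - 484956)*(1/222914) = (1194/437 - 484956)*(1/222914) = -211924578/437*1/222914 = -105962289/48706709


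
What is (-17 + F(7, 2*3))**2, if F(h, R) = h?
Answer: 100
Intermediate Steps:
(-17 + F(7, 2*3))**2 = (-17 + 7)**2 = (-10)**2 = 100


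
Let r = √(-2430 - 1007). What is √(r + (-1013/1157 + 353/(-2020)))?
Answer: √(-1434233288085 + 1365555844900*I*√3437)/1168570 ≈ 5.3659 + 5.4629*I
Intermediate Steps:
r = I*√3437 (r = √(-3437) = I*√3437 ≈ 58.626*I)
√(r + (-1013/1157 + 353/(-2020))) = √(I*√3437 + (-1013/1157 + 353/(-2020))) = √(I*√3437 + (-1013*1/1157 + 353*(-1/2020))) = √(I*√3437 + (-1013/1157 - 353/2020)) = √(I*√3437 - 2454681/2337140) = √(-2454681/2337140 + I*√3437)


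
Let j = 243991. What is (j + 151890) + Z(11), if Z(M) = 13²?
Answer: 396050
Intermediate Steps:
Z(M) = 169
(j + 151890) + Z(11) = (243991 + 151890) + 169 = 395881 + 169 = 396050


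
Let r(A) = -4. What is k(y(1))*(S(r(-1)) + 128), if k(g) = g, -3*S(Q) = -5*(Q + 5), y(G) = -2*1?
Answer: -778/3 ≈ -259.33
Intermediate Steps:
y(G) = -2
S(Q) = 25/3 + 5*Q/3 (S(Q) = -(-5)*(Q + 5)/3 = -(-5)*(5 + Q)/3 = -(-25 - 5*Q)/3 = 25/3 + 5*Q/3)
k(y(1))*(S(r(-1)) + 128) = -2*((25/3 + (5/3)*(-4)) + 128) = -2*((25/3 - 20/3) + 128) = -2*(5/3 + 128) = -2*389/3 = -778/3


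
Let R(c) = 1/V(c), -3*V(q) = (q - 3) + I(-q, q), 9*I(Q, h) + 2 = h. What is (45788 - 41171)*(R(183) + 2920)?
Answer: 24280308981/1801 ≈ 1.3482e+7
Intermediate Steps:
I(Q, h) = -2/9 + h/9
V(q) = 29/27 - 10*q/27 (V(q) = -((q - 3) + (-2/9 + q/9))/3 = -((-3 + q) + (-2/9 + q/9))/3 = -(-29/9 + 10*q/9)/3 = 29/27 - 10*q/27)
R(c) = 1/(29/27 - 10*c/27)
(45788 - 41171)*(R(183) + 2920) = (45788 - 41171)*(-27/(-29 + 10*183) + 2920) = 4617*(-27/(-29 + 1830) + 2920) = 4617*(-27/1801 + 2920) = 4617*(5258893/1801) = 24280308981/1801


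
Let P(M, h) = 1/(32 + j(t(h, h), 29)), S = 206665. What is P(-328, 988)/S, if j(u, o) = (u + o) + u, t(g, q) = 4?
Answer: 1/14259885 ≈ 7.0127e-8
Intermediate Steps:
j(u, o) = o + 2*u (j(u, o) = (o + u) + u = o + 2*u)
P(M, h) = 1/69 (P(M, h) = 1/(32 + (29 + 2*4)) = 1/(32 + (29 + 8)) = 1/(32 + 37) = 1/69)
P(-328, 988)/S = (1/69)/206665 = (1/69)*(1/206665) = 1/14259885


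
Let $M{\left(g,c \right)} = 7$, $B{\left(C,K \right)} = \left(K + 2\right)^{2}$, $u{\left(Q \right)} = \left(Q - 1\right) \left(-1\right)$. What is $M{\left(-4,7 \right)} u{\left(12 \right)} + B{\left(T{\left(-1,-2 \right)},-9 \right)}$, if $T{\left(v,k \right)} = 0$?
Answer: $-28$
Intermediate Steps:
$u{\left(Q \right)} = 1 - Q$ ($u{\left(Q \right)} = \left(-1 + Q\right) \left(-1\right) = 1 - Q$)
$B{\left(C,K \right)} = \left(2 + K\right)^{2}$
$M{\left(-4,7 \right)} u{\left(12 \right)} + B{\left(T{\left(-1,-2 \right)},-9 \right)} = 7 \left(1 - 12\right) + \left(2 - 9\right)^{2} = 7 \left(1 - 12\right) + \left(-7\right)^{2} = 7 \left(-11\right) + 49 = -77 + 49 = -28$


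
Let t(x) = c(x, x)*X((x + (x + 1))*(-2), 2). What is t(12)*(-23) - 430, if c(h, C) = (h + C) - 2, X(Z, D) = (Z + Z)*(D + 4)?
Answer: 303170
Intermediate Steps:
X(Z, D) = 2*Z*(4 + D) (X(Z, D) = (2*Z)*(4 + D) = 2*Z*(4 + D))
c(h, C) = -2 + C + h (c(h, C) = (C + h) - 2 = -2 + C + h)
t(x) = (-24 - 48*x)*(-2 + 2*x) (t(x) = (-2 + x + x)*(2*((x + (x + 1))*(-2))*(4 + 2)) = (-2 + 2*x)*(2*((x + (1 + x))*(-2))*6) = (-2 + 2*x)*(2*((1 + 2*x)*(-2))*6) = (-2 + 2*x)*(2*(-2 - 4*x)*6) = (-2 + 2*x)*(-24 - 48*x) = (-24 - 48*x)*(-2 + 2*x))
t(12)*(-23) - 430 = (48 - 96*12**2 + 48*12)*(-23) - 430 = (48 - 96*144 + 576)*(-23) - 430 = (48 - 13824 + 576)*(-23) - 430 = -13200*(-23) - 430 = 303600 - 430 = 303170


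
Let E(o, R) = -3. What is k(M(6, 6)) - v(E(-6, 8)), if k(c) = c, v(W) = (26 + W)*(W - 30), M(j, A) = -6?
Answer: 753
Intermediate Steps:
v(W) = (-30 + W)*(26 + W) (v(W) = (26 + W)*(-30 + W) = (-30 + W)*(26 + W))
k(M(6, 6)) - v(E(-6, 8)) = -6 - (-780 + (-3)² - 4*(-3)) = -6 - (-780 + 9 + 12) = -6 - 1*(-759) = -6 + 759 = 753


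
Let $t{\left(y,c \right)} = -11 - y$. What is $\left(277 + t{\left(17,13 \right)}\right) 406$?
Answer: $101094$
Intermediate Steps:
$\left(277 + t{\left(17,13 \right)}\right) 406 = \left(277 - 28\right) 406 = 249 \cdot 406 = 101094$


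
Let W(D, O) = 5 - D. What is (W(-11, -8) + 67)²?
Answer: 6889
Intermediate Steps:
(W(-11, -8) + 67)² = ((5 - 1*(-11)) + 67)² = ((5 + 11) + 67)² = (16 + 67)² = 83² = 6889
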